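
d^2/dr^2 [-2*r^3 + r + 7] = -12*r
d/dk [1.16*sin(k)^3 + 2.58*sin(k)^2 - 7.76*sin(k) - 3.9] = (3.48*sin(k)^2 + 5.16*sin(k) - 7.76)*cos(k)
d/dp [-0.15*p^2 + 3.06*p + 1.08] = 3.06 - 0.3*p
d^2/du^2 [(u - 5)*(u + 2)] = 2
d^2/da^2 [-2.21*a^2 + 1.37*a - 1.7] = -4.42000000000000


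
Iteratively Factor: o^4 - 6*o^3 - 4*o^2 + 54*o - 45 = (o + 3)*(o^3 - 9*o^2 + 23*o - 15) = (o - 5)*(o + 3)*(o^2 - 4*o + 3) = (o - 5)*(o - 1)*(o + 3)*(o - 3)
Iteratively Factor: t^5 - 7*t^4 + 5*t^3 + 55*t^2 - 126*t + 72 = (t - 4)*(t^4 - 3*t^3 - 7*t^2 + 27*t - 18) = (t - 4)*(t - 1)*(t^3 - 2*t^2 - 9*t + 18) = (t - 4)*(t - 2)*(t - 1)*(t^2 - 9) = (t - 4)*(t - 3)*(t - 2)*(t - 1)*(t + 3)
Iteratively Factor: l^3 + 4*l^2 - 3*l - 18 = (l + 3)*(l^2 + l - 6) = (l - 2)*(l + 3)*(l + 3)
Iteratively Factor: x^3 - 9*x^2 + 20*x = (x - 5)*(x^2 - 4*x) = x*(x - 5)*(x - 4)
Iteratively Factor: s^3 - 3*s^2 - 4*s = (s - 4)*(s^2 + s) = (s - 4)*(s + 1)*(s)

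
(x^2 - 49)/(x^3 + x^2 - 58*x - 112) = (x - 7)/(x^2 - 6*x - 16)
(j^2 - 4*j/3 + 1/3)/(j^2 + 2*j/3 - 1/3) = (j - 1)/(j + 1)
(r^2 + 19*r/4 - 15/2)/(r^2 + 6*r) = (r - 5/4)/r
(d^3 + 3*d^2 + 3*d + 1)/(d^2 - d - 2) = (d^2 + 2*d + 1)/(d - 2)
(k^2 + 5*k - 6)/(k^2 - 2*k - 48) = (k - 1)/(k - 8)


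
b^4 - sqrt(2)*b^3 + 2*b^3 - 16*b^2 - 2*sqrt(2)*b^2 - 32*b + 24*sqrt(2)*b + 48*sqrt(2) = (b + 2)*(b - 2*sqrt(2))^2*(b + 3*sqrt(2))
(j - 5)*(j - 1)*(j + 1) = j^3 - 5*j^2 - j + 5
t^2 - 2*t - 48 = (t - 8)*(t + 6)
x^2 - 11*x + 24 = (x - 8)*(x - 3)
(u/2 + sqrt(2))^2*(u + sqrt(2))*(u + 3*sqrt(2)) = u^4/4 + 2*sqrt(2)*u^3 + 23*u^2/2 + 14*sqrt(2)*u + 12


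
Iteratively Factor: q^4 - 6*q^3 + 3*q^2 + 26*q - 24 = (q - 3)*(q^3 - 3*q^2 - 6*q + 8) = (q - 3)*(q - 1)*(q^2 - 2*q - 8) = (q - 4)*(q - 3)*(q - 1)*(q + 2)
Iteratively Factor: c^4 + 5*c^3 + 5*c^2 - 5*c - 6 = (c + 1)*(c^3 + 4*c^2 + c - 6) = (c - 1)*(c + 1)*(c^2 + 5*c + 6) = (c - 1)*(c + 1)*(c + 3)*(c + 2)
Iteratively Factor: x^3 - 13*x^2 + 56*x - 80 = (x - 4)*(x^2 - 9*x + 20) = (x - 5)*(x - 4)*(x - 4)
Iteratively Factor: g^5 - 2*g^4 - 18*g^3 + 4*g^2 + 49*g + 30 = (g + 3)*(g^4 - 5*g^3 - 3*g^2 + 13*g + 10) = (g + 1)*(g + 3)*(g^3 - 6*g^2 + 3*g + 10) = (g - 2)*(g + 1)*(g + 3)*(g^2 - 4*g - 5) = (g - 2)*(g + 1)^2*(g + 3)*(g - 5)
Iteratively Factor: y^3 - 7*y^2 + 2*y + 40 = (y + 2)*(y^2 - 9*y + 20) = (y - 4)*(y + 2)*(y - 5)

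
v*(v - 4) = v^2 - 4*v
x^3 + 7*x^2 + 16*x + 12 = (x + 2)^2*(x + 3)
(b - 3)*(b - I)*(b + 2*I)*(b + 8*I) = b^4 - 3*b^3 + 9*I*b^3 - 6*b^2 - 27*I*b^2 + 18*b + 16*I*b - 48*I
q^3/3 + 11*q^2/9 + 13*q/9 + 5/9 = (q/3 + 1/3)*(q + 1)*(q + 5/3)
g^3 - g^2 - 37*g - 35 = (g - 7)*(g + 1)*(g + 5)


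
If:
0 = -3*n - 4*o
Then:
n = -4*o/3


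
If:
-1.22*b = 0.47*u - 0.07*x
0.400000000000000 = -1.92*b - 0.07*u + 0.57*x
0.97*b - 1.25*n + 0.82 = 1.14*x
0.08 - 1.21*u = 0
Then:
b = 0.02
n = -0.03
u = 0.07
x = 0.77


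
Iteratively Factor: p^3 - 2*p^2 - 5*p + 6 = (p + 2)*(p^2 - 4*p + 3) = (p - 1)*(p + 2)*(p - 3)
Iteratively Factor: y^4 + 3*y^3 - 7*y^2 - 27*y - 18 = (y + 2)*(y^3 + y^2 - 9*y - 9) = (y + 1)*(y + 2)*(y^2 - 9) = (y + 1)*(y + 2)*(y + 3)*(y - 3)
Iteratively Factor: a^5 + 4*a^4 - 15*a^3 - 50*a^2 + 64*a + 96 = (a + 1)*(a^4 + 3*a^3 - 18*a^2 - 32*a + 96) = (a - 3)*(a + 1)*(a^3 + 6*a^2 - 32) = (a - 3)*(a - 2)*(a + 1)*(a^2 + 8*a + 16) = (a - 3)*(a - 2)*(a + 1)*(a + 4)*(a + 4)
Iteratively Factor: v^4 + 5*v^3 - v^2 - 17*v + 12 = (v - 1)*(v^3 + 6*v^2 + 5*v - 12) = (v - 1)^2*(v^2 + 7*v + 12) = (v - 1)^2*(v + 3)*(v + 4)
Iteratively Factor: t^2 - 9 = (t + 3)*(t - 3)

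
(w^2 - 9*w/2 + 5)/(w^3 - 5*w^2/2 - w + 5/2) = (w - 2)/(w^2 - 1)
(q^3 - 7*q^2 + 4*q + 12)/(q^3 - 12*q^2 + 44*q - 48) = (q + 1)/(q - 4)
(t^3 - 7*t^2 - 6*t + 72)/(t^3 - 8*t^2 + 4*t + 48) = (t + 3)/(t + 2)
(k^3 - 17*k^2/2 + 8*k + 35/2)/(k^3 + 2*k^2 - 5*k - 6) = (k^2 - 19*k/2 + 35/2)/(k^2 + k - 6)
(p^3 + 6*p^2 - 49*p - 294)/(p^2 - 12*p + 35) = (p^2 + 13*p + 42)/(p - 5)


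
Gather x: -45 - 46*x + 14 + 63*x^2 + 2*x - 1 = 63*x^2 - 44*x - 32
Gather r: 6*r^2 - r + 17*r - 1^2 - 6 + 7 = 6*r^2 + 16*r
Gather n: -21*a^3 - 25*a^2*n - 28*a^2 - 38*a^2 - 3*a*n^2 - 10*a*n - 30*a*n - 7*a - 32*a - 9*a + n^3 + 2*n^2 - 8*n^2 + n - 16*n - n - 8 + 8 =-21*a^3 - 66*a^2 - 48*a + n^3 + n^2*(-3*a - 6) + n*(-25*a^2 - 40*a - 16)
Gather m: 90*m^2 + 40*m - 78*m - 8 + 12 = 90*m^2 - 38*m + 4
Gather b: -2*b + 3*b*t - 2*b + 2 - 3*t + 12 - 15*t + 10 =b*(3*t - 4) - 18*t + 24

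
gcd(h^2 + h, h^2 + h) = h^2 + h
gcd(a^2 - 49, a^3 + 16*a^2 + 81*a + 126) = a + 7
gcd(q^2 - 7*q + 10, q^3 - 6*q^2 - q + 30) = q - 5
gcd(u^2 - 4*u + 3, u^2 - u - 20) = 1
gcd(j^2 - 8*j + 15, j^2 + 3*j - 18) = j - 3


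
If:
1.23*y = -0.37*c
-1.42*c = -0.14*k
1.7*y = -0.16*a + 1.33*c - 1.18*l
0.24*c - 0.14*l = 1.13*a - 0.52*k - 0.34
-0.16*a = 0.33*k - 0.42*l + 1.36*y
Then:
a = 0.21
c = -0.02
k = -0.20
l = -0.06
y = 0.01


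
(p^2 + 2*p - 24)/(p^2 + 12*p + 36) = (p - 4)/(p + 6)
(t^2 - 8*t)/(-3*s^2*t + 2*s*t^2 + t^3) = (t - 8)/(-3*s^2 + 2*s*t + t^2)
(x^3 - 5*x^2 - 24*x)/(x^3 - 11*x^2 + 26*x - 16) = x*(x + 3)/(x^2 - 3*x + 2)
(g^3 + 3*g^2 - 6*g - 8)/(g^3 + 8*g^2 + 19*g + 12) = (g - 2)/(g + 3)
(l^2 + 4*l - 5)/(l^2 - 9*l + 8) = (l + 5)/(l - 8)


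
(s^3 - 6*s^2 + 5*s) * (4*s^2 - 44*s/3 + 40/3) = 4*s^5 - 116*s^4/3 + 364*s^3/3 - 460*s^2/3 + 200*s/3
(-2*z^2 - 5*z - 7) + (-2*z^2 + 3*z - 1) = -4*z^2 - 2*z - 8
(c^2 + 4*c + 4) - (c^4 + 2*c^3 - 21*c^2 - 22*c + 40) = -c^4 - 2*c^3 + 22*c^2 + 26*c - 36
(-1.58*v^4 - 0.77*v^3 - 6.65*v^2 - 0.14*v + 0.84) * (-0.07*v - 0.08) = 0.1106*v^5 + 0.1803*v^4 + 0.5271*v^3 + 0.5418*v^2 - 0.0476*v - 0.0672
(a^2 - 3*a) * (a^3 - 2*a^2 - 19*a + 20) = a^5 - 5*a^4 - 13*a^3 + 77*a^2 - 60*a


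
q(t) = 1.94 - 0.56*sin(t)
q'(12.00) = -0.47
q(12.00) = 2.24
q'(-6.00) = -0.54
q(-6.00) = 1.78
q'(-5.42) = -0.36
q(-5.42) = 1.51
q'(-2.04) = 0.25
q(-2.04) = 2.44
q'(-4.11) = 0.32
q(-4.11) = 1.48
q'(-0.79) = -0.39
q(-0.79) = 2.34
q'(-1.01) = -0.30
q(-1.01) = 2.41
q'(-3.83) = 0.43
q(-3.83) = 1.58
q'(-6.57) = -0.54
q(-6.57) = 2.10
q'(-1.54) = -0.02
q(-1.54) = 2.50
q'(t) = -0.56*cos(t)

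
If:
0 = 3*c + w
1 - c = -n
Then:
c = -w/3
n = -w/3 - 1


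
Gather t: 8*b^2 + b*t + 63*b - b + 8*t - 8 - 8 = 8*b^2 + 62*b + t*(b + 8) - 16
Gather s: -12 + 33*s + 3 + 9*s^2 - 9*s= 9*s^2 + 24*s - 9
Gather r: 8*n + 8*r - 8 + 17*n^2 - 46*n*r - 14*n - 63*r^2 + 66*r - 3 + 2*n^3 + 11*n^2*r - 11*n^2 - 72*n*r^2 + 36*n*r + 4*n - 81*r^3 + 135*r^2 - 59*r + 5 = 2*n^3 + 6*n^2 - 2*n - 81*r^3 + r^2*(72 - 72*n) + r*(11*n^2 - 10*n + 15) - 6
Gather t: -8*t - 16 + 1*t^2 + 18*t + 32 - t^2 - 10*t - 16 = 0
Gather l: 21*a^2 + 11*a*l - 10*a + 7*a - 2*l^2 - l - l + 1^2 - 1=21*a^2 - 3*a - 2*l^2 + l*(11*a - 2)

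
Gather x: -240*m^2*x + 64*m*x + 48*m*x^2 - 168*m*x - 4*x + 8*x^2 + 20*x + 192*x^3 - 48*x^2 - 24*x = 192*x^3 + x^2*(48*m - 40) + x*(-240*m^2 - 104*m - 8)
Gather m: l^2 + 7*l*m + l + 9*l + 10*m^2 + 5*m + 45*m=l^2 + 10*l + 10*m^2 + m*(7*l + 50)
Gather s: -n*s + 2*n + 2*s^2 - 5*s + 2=2*n + 2*s^2 + s*(-n - 5) + 2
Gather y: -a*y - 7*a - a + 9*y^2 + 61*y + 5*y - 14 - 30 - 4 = -8*a + 9*y^2 + y*(66 - a) - 48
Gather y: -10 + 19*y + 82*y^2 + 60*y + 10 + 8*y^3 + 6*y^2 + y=8*y^3 + 88*y^2 + 80*y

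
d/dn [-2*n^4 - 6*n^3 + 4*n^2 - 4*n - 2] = -8*n^3 - 18*n^2 + 8*n - 4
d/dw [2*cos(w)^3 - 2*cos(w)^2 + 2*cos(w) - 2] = 2*(-3*cos(w)^2 + 2*cos(w) - 1)*sin(w)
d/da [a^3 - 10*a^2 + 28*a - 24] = 3*a^2 - 20*a + 28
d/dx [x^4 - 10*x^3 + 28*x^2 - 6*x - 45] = 4*x^3 - 30*x^2 + 56*x - 6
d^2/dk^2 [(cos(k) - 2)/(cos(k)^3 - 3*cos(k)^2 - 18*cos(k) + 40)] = (-4*sin(k)^4 + 83*sin(k)^2 + 65*cos(k)/4 + 3*cos(3*k)/4 - 37)/((cos(k) - 5)^3*(cos(k) + 4)^3)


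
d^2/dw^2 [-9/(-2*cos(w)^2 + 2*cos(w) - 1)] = 18*(8*sin(w)^4 - 2*sin(w)^2 + 17*cos(w)/2 - 3*cos(3*w)/2 - 8)/(2*sin(w)^2 + 2*cos(w) - 3)^3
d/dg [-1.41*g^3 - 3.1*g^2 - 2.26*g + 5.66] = -4.23*g^2 - 6.2*g - 2.26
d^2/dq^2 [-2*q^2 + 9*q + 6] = -4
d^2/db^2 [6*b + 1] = 0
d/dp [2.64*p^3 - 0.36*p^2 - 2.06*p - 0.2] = 7.92*p^2 - 0.72*p - 2.06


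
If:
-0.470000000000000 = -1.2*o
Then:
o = 0.39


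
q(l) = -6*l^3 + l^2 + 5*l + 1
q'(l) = -18*l^2 + 2*l + 5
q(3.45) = -216.23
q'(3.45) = -202.34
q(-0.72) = 0.16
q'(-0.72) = -5.77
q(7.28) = -2224.57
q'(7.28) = -934.41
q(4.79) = -611.52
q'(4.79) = -398.41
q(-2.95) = 148.99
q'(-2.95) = -157.54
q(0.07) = 1.35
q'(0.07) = 5.05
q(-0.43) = -0.49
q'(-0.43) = 0.81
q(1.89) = -26.49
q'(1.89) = -55.52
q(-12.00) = 10453.00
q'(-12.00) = -2611.00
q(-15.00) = 20401.00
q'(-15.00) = -4075.00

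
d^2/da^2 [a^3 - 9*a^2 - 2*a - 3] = 6*a - 18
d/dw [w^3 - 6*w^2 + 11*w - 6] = 3*w^2 - 12*w + 11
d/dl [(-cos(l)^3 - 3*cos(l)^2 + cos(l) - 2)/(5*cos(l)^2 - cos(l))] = (5*cos(l)^4 - 2*cos(l)^3 + 2*cos(l)^2 - 20*cos(l) + 2)*sin(l)/((5*cos(l) - 1)^2*cos(l)^2)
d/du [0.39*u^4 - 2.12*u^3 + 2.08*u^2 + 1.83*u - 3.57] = 1.56*u^3 - 6.36*u^2 + 4.16*u + 1.83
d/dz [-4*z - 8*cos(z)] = 8*sin(z) - 4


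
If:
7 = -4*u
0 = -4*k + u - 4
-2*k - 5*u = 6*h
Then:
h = 31/16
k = -23/16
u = -7/4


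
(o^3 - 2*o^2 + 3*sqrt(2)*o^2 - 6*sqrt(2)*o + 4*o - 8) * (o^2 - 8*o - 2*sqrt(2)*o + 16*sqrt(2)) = o^5 - 10*o^4 + sqrt(2)*o^4 - 10*sqrt(2)*o^3 + 8*o^3 + 8*sqrt(2)*o^2 + 80*o^2 - 128*o + 80*sqrt(2)*o - 128*sqrt(2)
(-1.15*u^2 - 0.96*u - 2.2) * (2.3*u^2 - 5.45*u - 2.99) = -2.645*u^4 + 4.0595*u^3 + 3.6105*u^2 + 14.8604*u + 6.578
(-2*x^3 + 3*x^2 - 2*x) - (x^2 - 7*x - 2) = -2*x^3 + 2*x^2 + 5*x + 2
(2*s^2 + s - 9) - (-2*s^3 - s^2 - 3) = 2*s^3 + 3*s^2 + s - 6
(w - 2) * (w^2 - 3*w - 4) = w^3 - 5*w^2 + 2*w + 8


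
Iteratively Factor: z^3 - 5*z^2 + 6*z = (z - 2)*(z^2 - 3*z) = z*(z - 2)*(z - 3)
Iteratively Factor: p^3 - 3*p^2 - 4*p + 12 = (p + 2)*(p^2 - 5*p + 6) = (p - 3)*(p + 2)*(p - 2)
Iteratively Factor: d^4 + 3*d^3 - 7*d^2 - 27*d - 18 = (d + 1)*(d^3 + 2*d^2 - 9*d - 18) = (d - 3)*(d + 1)*(d^2 + 5*d + 6) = (d - 3)*(d + 1)*(d + 2)*(d + 3)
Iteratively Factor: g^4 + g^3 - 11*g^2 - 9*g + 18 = (g - 3)*(g^3 + 4*g^2 + g - 6) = (g - 3)*(g - 1)*(g^2 + 5*g + 6) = (g - 3)*(g - 1)*(g + 3)*(g + 2)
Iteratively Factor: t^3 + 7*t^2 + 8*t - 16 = (t + 4)*(t^2 + 3*t - 4) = (t + 4)^2*(t - 1)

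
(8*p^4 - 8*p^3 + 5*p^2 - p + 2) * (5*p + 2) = 40*p^5 - 24*p^4 + 9*p^3 + 5*p^2 + 8*p + 4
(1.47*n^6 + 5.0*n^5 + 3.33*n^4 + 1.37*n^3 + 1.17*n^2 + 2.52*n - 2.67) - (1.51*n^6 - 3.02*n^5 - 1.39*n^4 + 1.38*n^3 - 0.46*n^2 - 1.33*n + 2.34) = -0.04*n^6 + 8.02*n^5 + 4.72*n^4 - 0.00999999999999979*n^3 + 1.63*n^2 + 3.85*n - 5.01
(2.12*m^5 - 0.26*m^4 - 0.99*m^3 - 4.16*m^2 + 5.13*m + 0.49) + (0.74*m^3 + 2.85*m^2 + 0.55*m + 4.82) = 2.12*m^5 - 0.26*m^4 - 0.25*m^3 - 1.31*m^2 + 5.68*m + 5.31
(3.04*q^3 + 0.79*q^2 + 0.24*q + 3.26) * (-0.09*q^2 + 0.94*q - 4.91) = -0.2736*q^5 + 2.7865*q^4 - 14.2054*q^3 - 3.9467*q^2 + 1.886*q - 16.0066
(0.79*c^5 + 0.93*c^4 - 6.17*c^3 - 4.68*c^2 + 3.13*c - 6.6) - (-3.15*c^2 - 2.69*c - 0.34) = 0.79*c^5 + 0.93*c^4 - 6.17*c^3 - 1.53*c^2 + 5.82*c - 6.26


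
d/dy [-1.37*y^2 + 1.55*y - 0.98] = 1.55 - 2.74*y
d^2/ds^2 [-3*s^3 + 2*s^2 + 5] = 4 - 18*s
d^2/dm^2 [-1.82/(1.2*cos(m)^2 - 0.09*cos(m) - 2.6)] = (-10.4832*(1 - cos(m)^2)^2 + 0.58968*cos(m)^3 - 27.969942*cos(m)^2 - 0.75348*cos(m) + 21.869484)/(-1.2*cos(m)^2 + 0.09*cos(m) + 2.6)^3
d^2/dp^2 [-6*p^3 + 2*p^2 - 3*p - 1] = 4 - 36*p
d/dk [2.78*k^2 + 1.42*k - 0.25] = 5.56*k + 1.42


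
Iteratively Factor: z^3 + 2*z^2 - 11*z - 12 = (z - 3)*(z^2 + 5*z + 4) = (z - 3)*(z + 4)*(z + 1)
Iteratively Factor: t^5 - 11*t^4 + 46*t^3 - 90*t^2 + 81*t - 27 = (t - 1)*(t^4 - 10*t^3 + 36*t^2 - 54*t + 27) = (t - 3)*(t - 1)*(t^3 - 7*t^2 + 15*t - 9) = (t - 3)^2*(t - 1)*(t^2 - 4*t + 3) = (t - 3)^2*(t - 1)^2*(t - 3)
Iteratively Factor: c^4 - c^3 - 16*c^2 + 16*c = (c + 4)*(c^3 - 5*c^2 + 4*c) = (c - 4)*(c + 4)*(c^2 - c) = (c - 4)*(c - 1)*(c + 4)*(c)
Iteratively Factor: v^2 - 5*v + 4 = (v - 4)*(v - 1)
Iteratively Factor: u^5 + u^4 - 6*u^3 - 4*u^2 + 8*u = (u)*(u^4 + u^3 - 6*u^2 - 4*u + 8) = u*(u + 2)*(u^3 - u^2 - 4*u + 4) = u*(u - 2)*(u + 2)*(u^2 + u - 2) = u*(u - 2)*(u - 1)*(u + 2)*(u + 2)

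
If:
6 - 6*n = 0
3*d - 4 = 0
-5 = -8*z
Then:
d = 4/3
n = 1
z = 5/8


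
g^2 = g^2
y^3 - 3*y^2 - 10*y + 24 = (y - 4)*(y - 2)*(y + 3)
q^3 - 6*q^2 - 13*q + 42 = (q - 7)*(q - 2)*(q + 3)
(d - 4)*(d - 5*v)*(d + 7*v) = d^3 + 2*d^2*v - 4*d^2 - 35*d*v^2 - 8*d*v + 140*v^2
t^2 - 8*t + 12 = (t - 6)*(t - 2)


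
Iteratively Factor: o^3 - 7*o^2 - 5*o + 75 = (o - 5)*(o^2 - 2*o - 15) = (o - 5)^2*(o + 3)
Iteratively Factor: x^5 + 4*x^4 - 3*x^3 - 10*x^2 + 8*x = (x - 1)*(x^4 + 5*x^3 + 2*x^2 - 8*x) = (x - 1)*(x + 4)*(x^3 + x^2 - 2*x) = (x - 1)^2*(x + 4)*(x^2 + 2*x) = (x - 1)^2*(x + 2)*(x + 4)*(x)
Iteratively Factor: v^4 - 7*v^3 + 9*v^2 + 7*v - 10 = (v - 5)*(v^3 - 2*v^2 - v + 2) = (v - 5)*(v + 1)*(v^2 - 3*v + 2) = (v - 5)*(v - 2)*(v + 1)*(v - 1)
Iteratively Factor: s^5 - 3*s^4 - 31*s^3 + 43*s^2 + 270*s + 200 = (s - 5)*(s^4 + 2*s^3 - 21*s^2 - 62*s - 40) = (s - 5)*(s + 2)*(s^3 - 21*s - 20) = (s - 5)*(s + 2)*(s + 4)*(s^2 - 4*s - 5) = (s - 5)^2*(s + 2)*(s + 4)*(s + 1)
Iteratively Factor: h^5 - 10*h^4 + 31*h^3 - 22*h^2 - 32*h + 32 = (h - 4)*(h^4 - 6*h^3 + 7*h^2 + 6*h - 8) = (h - 4)*(h - 2)*(h^3 - 4*h^2 - h + 4) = (h - 4)*(h - 2)*(h - 1)*(h^2 - 3*h - 4) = (h - 4)^2*(h - 2)*(h - 1)*(h + 1)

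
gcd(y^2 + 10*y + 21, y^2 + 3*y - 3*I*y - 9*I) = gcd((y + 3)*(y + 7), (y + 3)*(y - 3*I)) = y + 3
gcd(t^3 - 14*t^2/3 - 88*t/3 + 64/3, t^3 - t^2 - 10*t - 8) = 1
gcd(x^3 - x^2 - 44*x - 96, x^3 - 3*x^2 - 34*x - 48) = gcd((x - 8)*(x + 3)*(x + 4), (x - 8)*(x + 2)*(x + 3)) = x^2 - 5*x - 24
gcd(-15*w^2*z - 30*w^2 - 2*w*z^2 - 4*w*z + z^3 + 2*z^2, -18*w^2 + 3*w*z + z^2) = 1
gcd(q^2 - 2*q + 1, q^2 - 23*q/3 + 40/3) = 1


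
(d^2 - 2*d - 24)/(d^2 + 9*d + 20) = (d - 6)/(d + 5)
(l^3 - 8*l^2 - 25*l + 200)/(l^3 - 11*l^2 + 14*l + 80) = (l + 5)/(l + 2)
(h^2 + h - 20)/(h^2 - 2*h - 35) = (h - 4)/(h - 7)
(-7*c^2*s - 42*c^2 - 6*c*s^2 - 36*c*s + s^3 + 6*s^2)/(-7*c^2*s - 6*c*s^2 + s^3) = (s + 6)/s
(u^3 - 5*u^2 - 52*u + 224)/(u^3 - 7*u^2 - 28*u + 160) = (u + 7)/(u + 5)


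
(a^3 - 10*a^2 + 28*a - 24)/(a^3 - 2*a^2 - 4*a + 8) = (a - 6)/(a + 2)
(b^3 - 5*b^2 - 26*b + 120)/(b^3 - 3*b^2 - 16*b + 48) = (b^2 - b - 30)/(b^2 + b - 12)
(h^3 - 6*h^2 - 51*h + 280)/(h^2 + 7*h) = h - 13 + 40/h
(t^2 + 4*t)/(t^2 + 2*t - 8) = t/(t - 2)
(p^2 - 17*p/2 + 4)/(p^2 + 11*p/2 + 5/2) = (2*p^2 - 17*p + 8)/(2*p^2 + 11*p + 5)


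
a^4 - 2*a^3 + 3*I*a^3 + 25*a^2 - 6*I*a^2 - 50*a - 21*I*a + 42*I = (a - 2)*(a - 3*I)*(a - I)*(a + 7*I)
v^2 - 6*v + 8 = (v - 4)*(v - 2)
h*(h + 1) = h^2 + h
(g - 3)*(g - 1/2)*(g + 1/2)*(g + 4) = g^4 + g^3 - 49*g^2/4 - g/4 + 3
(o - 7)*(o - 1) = o^2 - 8*o + 7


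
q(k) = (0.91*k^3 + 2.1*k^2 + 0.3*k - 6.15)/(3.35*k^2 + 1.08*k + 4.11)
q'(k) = (-6.7*k - 1.08)*(0.91*k^3 + 2.1*k^2 + 0.3*k - 6.15)/(3.35*k^2 + 1.08*k + 4.11)^2 + (2.73*k^2 + 4.2*k + 0.3)/(3.35*k^2 + 1.08*k + 4.11)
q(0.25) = -1.29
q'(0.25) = 1.11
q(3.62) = 1.26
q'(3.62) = 0.37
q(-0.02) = -1.51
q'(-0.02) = 0.40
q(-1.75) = -0.41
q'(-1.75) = -0.24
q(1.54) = 0.19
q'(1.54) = 0.81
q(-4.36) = -0.68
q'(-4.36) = 0.23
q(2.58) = 0.83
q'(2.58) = 0.48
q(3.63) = 1.27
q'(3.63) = 0.37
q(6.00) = 2.04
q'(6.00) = 0.30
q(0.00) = -1.50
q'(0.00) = 0.47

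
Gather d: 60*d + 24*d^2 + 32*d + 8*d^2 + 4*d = 32*d^2 + 96*d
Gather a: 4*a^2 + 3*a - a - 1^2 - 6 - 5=4*a^2 + 2*a - 12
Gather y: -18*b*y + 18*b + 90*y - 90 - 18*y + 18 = 18*b + y*(72 - 18*b) - 72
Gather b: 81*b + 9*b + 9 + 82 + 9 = 90*b + 100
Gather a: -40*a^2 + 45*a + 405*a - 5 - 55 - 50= -40*a^2 + 450*a - 110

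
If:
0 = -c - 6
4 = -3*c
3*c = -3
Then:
No Solution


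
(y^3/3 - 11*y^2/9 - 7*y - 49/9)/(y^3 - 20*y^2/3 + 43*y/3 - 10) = (3*y^3 - 11*y^2 - 63*y - 49)/(3*(3*y^3 - 20*y^2 + 43*y - 30))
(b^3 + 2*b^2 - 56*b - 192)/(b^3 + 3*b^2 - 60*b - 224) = (b + 6)/(b + 7)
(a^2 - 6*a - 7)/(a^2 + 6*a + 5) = (a - 7)/(a + 5)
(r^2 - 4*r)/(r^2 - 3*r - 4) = r/(r + 1)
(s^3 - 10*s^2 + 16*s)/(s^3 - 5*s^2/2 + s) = 2*(s - 8)/(2*s - 1)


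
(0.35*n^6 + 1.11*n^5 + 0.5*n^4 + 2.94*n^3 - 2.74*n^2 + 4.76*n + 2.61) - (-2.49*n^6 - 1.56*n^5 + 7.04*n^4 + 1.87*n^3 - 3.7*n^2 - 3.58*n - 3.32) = 2.84*n^6 + 2.67*n^5 - 6.54*n^4 + 1.07*n^3 + 0.96*n^2 + 8.34*n + 5.93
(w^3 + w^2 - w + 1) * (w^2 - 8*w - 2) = w^5 - 7*w^4 - 11*w^3 + 7*w^2 - 6*w - 2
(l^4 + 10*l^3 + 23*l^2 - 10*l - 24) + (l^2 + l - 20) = l^4 + 10*l^3 + 24*l^2 - 9*l - 44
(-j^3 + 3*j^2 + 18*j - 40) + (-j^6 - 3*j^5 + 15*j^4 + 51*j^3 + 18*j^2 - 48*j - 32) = -j^6 - 3*j^5 + 15*j^4 + 50*j^3 + 21*j^2 - 30*j - 72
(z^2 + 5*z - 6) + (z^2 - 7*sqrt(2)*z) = 2*z^2 - 7*sqrt(2)*z + 5*z - 6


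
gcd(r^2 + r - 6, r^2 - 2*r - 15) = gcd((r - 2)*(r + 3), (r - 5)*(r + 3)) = r + 3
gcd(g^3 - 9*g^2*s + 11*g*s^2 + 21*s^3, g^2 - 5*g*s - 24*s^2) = 1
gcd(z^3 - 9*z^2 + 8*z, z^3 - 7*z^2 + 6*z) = z^2 - z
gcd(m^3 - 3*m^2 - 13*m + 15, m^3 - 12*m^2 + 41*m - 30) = m^2 - 6*m + 5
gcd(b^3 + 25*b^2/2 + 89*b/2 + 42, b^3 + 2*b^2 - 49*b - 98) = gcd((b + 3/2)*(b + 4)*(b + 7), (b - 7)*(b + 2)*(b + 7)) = b + 7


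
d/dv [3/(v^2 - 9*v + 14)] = 3*(9 - 2*v)/(v^2 - 9*v + 14)^2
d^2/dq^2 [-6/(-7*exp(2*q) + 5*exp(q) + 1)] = 6*((5 - 28*exp(q))*(-7*exp(2*q) + 5*exp(q) + 1) - 2*(14*exp(q) - 5)^2*exp(q))*exp(q)/(-7*exp(2*q) + 5*exp(q) + 1)^3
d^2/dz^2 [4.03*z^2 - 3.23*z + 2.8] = 8.06000000000000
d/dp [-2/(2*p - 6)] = (p - 3)^(-2)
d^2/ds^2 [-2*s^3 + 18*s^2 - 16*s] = 36 - 12*s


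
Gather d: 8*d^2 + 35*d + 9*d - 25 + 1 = 8*d^2 + 44*d - 24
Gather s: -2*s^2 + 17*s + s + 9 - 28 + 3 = -2*s^2 + 18*s - 16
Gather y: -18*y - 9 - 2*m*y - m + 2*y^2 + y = -m + 2*y^2 + y*(-2*m - 17) - 9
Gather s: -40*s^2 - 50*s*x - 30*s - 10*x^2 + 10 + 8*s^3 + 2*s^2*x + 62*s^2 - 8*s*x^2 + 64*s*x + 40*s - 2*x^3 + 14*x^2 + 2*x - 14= 8*s^3 + s^2*(2*x + 22) + s*(-8*x^2 + 14*x + 10) - 2*x^3 + 4*x^2 + 2*x - 4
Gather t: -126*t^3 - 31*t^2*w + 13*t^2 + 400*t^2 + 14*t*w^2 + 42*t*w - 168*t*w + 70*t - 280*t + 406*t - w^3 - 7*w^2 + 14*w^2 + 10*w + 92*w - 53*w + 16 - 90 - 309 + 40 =-126*t^3 + t^2*(413 - 31*w) + t*(14*w^2 - 126*w + 196) - w^3 + 7*w^2 + 49*w - 343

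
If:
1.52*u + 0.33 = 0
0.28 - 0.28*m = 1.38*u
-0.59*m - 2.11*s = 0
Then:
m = 2.07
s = -0.58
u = -0.22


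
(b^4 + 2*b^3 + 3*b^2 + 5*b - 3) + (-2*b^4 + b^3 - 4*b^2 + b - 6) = -b^4 + 3*b^3 - b^2 + 6*b - 9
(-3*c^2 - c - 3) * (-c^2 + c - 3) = 3*c^4 - 2*c^3 + 11*c^2 + 9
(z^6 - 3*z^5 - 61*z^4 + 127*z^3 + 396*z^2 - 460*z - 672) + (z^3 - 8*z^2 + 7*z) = z^6 - 3*z^5 - 61*z^4 + 128*z^3 + 388*z^2 - 453*z - 672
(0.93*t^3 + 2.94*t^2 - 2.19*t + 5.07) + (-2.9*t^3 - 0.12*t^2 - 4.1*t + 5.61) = -1.97*t^3 + 2.82*t^2 - 6.29*t + 10.68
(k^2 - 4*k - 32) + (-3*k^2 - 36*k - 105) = -2*k^2 - 40*k - 137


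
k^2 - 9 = (k - 3)*(k + 3)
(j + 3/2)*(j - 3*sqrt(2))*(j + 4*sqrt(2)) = j^3 + sqrt(2)*j^2 + 3*j^2/2 - 24*j + 3*sqrt(2)*j/2 - 36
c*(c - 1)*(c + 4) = c^3 + 3*c^2 - 4*c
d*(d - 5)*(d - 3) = d^3 - 8*d^2 + 15*d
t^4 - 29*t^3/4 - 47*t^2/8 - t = t*(t - 8)*(t + 1/4)*(t + 1/2)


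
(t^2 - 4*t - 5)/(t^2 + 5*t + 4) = (t - 5)/(t + 4)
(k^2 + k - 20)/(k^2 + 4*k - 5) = (k - 4)/(k - 1)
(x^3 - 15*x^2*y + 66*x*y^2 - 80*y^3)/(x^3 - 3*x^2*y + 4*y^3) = (x^2 - 13*x*y + 40*y^2)/(x^2 - x*y - 2*y^2)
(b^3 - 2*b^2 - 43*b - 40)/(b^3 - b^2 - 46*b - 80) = (b + 1)/(b + 2)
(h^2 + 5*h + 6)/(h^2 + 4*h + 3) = (h + 2)/(h + 1)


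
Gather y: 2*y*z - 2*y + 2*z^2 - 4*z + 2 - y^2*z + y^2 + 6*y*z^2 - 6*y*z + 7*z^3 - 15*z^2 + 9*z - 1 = y^2*(1 - z) + y*(6*z^2 - 4*z - 2) + 7*z^3 - 13*z^2 + 5*z + 1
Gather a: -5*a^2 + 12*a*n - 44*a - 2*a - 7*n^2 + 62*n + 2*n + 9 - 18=-5*a^2 + a*(12*n - 46) - 7*n^2 + 64*n - 9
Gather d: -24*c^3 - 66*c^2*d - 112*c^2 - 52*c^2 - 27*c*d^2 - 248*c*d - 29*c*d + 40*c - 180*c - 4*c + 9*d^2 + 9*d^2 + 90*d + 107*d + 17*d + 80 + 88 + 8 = -24*c^3 - 164*c^2 - 144*c + d^2*(18 - 27*c) + d*(-66*c^2 - 277*c + 214) + 176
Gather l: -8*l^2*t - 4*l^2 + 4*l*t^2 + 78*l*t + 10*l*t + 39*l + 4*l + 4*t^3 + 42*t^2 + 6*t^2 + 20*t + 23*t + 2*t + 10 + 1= l^2*(-8*t - 4) + l*(4*t^2 + 88*t + 43) + 4*t^3 + 48*t^2 + 45*t + 11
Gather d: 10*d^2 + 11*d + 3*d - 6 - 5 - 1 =10*d^2 + 14*d - 12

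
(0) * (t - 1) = 0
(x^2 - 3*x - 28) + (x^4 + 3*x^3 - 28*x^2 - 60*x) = x^4 + 3*x^3 - 27*x^2 - 63*x - 28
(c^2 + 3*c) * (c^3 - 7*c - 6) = c^5 + 3*c^4 - 7*c^3 - 27*c^2 - 18*c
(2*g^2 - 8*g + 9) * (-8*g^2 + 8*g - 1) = -16*g^4 + 80*g^3 - 138*g^2 + 80*g - 9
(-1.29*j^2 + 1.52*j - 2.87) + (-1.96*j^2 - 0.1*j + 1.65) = -3.25*j^2 + 1.42*j - 1.22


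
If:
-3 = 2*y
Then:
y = -3/2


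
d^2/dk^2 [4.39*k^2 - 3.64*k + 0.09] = 8.78000000000000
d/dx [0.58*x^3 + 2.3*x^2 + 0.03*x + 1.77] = 1.74*x^2 + 4.6*x + 0.03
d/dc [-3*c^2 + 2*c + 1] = 2 - 6*c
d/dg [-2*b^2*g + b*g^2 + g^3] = -2*b^2 + 2*b*g + 3*g^2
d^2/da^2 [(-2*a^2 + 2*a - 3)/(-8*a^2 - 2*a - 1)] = 4*(-80*a^3 + 264*a^2 + 96*a - 3)/(512*a^6 + 384*a^5 + 288*a^4 + 104*a^3 + 36*a^2 + 6*a + 1)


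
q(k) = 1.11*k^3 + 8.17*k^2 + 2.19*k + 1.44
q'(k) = 3.33*k^2 + 16.34*k + 2.19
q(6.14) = 579.83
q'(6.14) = 228.06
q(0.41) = 3.79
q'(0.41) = 9.45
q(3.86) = 195.46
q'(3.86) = 114.88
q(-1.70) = 15.87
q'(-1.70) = -15.96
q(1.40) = 23.57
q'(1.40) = 31.59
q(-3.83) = 50.54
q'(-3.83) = -11.54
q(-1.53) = 13.24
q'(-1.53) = -15.02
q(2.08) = 51.33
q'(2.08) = 50.58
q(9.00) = 1492.11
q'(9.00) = 418.98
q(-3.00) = 38.43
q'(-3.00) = -16.86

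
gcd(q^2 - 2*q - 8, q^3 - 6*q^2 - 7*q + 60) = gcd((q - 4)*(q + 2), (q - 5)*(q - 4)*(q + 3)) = q - 4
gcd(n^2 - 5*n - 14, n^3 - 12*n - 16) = n + 2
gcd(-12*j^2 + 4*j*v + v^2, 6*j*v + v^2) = 6*j + v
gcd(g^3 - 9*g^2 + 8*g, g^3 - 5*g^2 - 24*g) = g^2 - 8*g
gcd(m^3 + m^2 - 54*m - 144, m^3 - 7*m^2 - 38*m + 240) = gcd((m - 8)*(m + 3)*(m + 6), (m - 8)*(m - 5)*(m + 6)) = m^2 - 2*m - 48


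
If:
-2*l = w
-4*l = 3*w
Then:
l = 0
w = 0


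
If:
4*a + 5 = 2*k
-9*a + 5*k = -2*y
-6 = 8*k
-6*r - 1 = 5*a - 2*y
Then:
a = -13/8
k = -3/4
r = -5/8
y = -87/16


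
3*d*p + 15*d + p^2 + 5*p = (3*d + p)*(p + 5)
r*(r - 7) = r^2 - 7*r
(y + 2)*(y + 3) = y^2 + 5*y + 6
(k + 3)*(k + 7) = k^2 + 10*k + 21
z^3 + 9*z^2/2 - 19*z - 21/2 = (z - 3)*(z + 1/2)*(z + 7)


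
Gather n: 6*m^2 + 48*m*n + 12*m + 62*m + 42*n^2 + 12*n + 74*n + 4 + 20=6*m^2 + 74*m + 42*n^2 + n*(48*m + 86) + 24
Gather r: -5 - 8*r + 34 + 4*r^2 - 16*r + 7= 4*r^2 - 24*r + 36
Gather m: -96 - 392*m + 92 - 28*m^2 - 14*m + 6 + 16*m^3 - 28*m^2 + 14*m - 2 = 16*m^3 - 56*m^2 - 392*m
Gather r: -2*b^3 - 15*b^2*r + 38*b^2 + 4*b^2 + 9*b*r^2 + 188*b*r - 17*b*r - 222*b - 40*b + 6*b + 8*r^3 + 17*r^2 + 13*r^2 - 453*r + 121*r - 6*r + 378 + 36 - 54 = -2*b^3 + 42*b^2 - 256*b + 8*r^3 + r^2*(9*b + 30) + r*(-15*b^2 + 171*b - 338) + 360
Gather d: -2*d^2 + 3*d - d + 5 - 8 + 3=-2*d^2 + 2*d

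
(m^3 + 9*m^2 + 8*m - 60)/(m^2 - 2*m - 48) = (m^2 + 3*m - 10)/(m - 8)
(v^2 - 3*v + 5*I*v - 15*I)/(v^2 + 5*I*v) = (v - 3)/v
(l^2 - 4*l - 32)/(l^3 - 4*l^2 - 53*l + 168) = (l + 4)/(l^2 + 4*l - 21)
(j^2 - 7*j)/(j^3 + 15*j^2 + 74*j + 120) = j*(j - 7)/(j^3 + 15*j^2 + 74*j + 120)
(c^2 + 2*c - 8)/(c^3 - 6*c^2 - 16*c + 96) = (c - 2)/(c^2 - 10*c + 24)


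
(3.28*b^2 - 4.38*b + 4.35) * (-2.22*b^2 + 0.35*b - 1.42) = -7.2816*b^4 + 10.8716*b^3 - 15.8476*b^2 + 7.7421*b - 6.177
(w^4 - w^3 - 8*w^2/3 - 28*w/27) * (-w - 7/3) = -w^5 - 4*w^4/3 + 5*w^3 + 196*w^2/27 + 196*w/81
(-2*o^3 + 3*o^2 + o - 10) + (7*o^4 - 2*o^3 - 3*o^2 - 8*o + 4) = 7*o^4 - 4*o^3 - 7*o - 6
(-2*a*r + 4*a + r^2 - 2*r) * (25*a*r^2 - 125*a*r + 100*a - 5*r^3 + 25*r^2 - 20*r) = -50*a^2*r^3 + 350*a^2*r^2 - 700*a^2*r + 400*a^2 + 35*a*r^4 - 245*a*r^3 + 490*a*r^2 - 280*a*r - 5*r^5 + 35*r^4 - 70*r^3 + 40*r^2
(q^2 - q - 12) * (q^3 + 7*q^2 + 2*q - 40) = q^5 + 6*q^4 - 17*q^3 - 126*q^2 + 16*q + 480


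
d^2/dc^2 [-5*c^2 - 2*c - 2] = -10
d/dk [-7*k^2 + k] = 1 - 14*k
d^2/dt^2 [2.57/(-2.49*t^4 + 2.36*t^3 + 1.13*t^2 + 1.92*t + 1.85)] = ((76.7916*t^2 - 36.3912*t - 5.8082)*(-2.49*t^4 + 2.36*t^3 + 1.13*t^2 + 1.92*t + 1.85) + 2.57*(-19.92*t^3 + 14.16*t^2 + 4.52*t + 3.84)*(-9.96*t^3 + 7.08*t^2 + 2.26*t + 1.92))/(-2.49*t^4 + 2.36*t^3 + 1.13*t^2 + 1.92*t + 1.85)^3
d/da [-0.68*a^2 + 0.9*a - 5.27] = 0.9 - 1.36*a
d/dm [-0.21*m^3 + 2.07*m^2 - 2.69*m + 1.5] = -0.63*m^2 + 4.14*m - 2.69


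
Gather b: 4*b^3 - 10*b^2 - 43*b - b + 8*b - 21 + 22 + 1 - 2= 4*b^3 - 10*b^2 - 36*b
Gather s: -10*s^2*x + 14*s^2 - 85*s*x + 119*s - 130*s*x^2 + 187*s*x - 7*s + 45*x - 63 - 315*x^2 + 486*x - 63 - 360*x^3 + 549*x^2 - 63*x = s^2*(14 - 10*x) + s*(-130*x^2 + 102*x + 112) - 360*x^3 + 234*x^2 + 468*x - 126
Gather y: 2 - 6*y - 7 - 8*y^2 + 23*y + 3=-8*y^2 + 17*y - 2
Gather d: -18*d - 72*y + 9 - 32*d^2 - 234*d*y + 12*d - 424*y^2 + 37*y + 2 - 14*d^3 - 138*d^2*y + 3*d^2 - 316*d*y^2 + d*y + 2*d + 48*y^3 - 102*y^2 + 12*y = -14*d^3 + d^2*(-138*y - 29) + d*(-316*y^2 - 233*y - 4) + 48*y^3 - 526*y^2 - 23*y + 11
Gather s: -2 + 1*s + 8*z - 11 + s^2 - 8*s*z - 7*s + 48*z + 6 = s^2 + s*(-8*z - 6) + 56*z - 7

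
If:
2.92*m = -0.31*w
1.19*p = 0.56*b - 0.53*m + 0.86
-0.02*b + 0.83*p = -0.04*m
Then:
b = -0.094440561612773*w - 1.61859410430839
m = -0.106164383561644*w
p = 0.00284067965085578*w - 0.0390022675736961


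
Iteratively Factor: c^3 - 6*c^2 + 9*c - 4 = (c - 1)*(c^2 - 5*c + 4) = (c - 1)^2*(c - 4)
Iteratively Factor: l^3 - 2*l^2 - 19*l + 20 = (l - 5)*(l^2 + 3*l - 4) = (l - 5)*(l + 4)*(l - 1)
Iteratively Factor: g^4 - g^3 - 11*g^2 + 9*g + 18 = (g - 3)*(g^3 + 2*g^2 - 5*g - 6) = (g - 3)*(g + 1)*(g^2 + g - 6) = (g - 3)*(g + 1)*(g + 3)*(g - 2)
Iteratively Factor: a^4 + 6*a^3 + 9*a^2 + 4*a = (a)*(a^3 + 6*a^2 + 9*a + 4) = a*(a + 4)*(a^2 + 2*a + 1) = a*(a + 1)*(a + 4)*(a + 1)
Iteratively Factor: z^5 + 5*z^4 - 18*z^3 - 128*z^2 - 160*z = (z - 5)*(z^4 + 10*z^3 + 32*z^2 + 32*z) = (z - 5)*(z + 4)*(z^3 + 6*z^2 + 8*z) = (z - 5)*(z + 4)^2*(z^2 + 2*z) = (z - 5)*(z + 2)*(z + 4)^2*(z)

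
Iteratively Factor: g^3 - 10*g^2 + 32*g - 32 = (g - 4)*(g^2 - 6*g + 8) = (g - 4)^2*(g - 2)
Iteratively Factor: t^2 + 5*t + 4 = (t + 1)*(t + 4)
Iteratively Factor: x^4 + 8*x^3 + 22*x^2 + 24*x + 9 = (x + 3)*(x^3 + 5*x^2 + 7*x + 3) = (x + 1)*(x + 3)*(x^2 + 4*x + 3) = (x + 1)^2*(x + 3)*(x + 3)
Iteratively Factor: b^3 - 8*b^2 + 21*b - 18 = (b - 3)*(b^2 - 5*b + 6) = (b - 3)^2*(b - 2)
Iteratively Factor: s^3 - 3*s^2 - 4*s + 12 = (s - 3)*(s^2 - 4) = (s - 3)*(s - 2)*(s + 2)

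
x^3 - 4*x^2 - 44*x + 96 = (x - 8)*(x - 2)*(x + 6)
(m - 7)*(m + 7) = m^2 - 49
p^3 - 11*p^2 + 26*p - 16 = (p - 8)*(p - 2)*(p - 1)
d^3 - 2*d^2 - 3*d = d*(d - 3)*(d + 1)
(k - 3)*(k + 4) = k^2 + k - 12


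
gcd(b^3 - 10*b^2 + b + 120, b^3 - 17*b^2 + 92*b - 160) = b^2 - 13*b + 40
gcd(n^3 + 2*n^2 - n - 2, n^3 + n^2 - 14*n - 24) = n + 2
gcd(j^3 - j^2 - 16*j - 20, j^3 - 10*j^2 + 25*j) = j - 5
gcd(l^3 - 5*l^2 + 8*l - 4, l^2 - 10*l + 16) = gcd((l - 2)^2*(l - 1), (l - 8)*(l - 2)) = l - 2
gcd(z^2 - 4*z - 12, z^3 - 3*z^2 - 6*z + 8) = z + 2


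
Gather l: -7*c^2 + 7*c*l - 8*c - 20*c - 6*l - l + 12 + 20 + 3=-7*c^2 - 28*c + l*(7*c - 7) + 35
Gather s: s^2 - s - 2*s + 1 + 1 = s^2 - 3*s + 2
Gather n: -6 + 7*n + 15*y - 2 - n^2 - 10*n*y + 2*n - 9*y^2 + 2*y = -n^2 + n*(9 - 10*y) - 9*y^2 + 17*y - 8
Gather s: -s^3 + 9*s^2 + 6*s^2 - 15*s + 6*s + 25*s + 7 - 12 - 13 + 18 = -s^3 + 15*s^2 + 16*s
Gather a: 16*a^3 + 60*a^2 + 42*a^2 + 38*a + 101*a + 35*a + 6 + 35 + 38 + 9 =16*a^3 + 102*a^2 + 174*a + 88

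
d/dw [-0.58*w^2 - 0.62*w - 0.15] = -1.16*w - 0.62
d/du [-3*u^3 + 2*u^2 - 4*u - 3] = -9*u^2 + 4*u - 4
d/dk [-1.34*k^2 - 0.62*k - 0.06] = -2.68*k - 0.62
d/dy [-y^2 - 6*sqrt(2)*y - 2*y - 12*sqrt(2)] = -2*y - 6*sqrt(2) - 2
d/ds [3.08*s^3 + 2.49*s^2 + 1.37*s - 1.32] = 9.24*s^2 + 4.98*s + 1.37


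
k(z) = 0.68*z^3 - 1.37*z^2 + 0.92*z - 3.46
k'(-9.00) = 190.82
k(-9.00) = -618.43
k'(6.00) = 57.92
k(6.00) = 99.62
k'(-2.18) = 16.59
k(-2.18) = -19.02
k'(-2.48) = 20.26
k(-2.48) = -24.54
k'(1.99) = 3.55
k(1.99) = -1.70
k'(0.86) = 0.07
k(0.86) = -3.25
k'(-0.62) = 3.40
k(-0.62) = -4.72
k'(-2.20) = 16.82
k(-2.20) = -19.36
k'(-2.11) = 15.78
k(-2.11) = -17.89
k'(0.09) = 0.69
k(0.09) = -3.39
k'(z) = 2.04*z^2 - 2.74*z + 0.92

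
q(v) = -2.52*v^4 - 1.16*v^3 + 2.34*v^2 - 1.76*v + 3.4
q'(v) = -10.08*v^3 - 3.48*v^2 + 4.68*v - 1.76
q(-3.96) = -500.60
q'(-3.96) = 551.09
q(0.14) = 3.20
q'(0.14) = -1.20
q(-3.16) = -182.34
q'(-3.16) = 266.77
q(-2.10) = -20.85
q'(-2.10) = 66.42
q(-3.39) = -251.36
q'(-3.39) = 335.08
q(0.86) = 1.50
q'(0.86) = -6.72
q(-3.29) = -219.42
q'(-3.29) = 304.14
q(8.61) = -14427.52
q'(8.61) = -6653.28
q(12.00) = -53939.96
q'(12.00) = -17864.96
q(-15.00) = -123103.70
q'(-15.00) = 33165.04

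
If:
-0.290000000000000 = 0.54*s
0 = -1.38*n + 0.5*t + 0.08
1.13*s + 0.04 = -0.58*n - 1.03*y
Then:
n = 0.977330779054917 - 1.77586206896552*y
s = -0.54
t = 2.53743295019157 - 4.90137931034483*y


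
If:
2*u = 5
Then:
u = 5/2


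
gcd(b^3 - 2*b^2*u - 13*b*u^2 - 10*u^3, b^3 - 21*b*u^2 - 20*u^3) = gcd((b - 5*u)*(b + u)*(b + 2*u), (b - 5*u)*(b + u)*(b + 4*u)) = -b^2 + 4*b*u + 5*u^2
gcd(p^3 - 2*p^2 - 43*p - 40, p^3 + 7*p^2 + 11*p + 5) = p^2 + 6*p + 5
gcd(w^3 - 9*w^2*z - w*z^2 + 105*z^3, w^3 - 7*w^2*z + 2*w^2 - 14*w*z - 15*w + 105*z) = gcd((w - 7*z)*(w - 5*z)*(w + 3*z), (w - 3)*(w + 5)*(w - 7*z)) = -w + 7*z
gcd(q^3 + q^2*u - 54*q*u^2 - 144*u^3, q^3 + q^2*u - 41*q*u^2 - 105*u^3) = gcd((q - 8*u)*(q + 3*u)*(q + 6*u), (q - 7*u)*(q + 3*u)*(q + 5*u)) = q + 3*u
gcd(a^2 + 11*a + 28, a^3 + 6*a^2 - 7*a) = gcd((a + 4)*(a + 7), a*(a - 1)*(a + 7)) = a + 7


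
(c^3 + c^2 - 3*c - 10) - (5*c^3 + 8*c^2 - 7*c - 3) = -4*c^3 - 7*c^2 + 4*c - 7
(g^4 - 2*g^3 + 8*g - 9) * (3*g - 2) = 3*g^5 - 8*g^4 + 4*g^3 + 24*g^2 - 43*g + 18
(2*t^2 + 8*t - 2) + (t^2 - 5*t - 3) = 3*t^2 + 3*t - 5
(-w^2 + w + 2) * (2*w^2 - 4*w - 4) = -2*w^4 + 6*w^3 + 4*w^2 - 12*w - 8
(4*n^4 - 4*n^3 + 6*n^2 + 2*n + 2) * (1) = 4*n^4 - 4*n^3 + 6*n^2 + 2*n + 2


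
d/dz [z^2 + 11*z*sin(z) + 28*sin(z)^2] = 11*z*cos(z) + 2*z + 11*sin(z) + 28*sin(2*z)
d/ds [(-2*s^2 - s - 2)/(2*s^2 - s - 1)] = (4*s^2 + 12*s - 1)/(4*s^4 - 4*s^3 - 3*s^2 + 2*s + 1)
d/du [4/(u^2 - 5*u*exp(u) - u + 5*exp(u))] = 4*(5*u*exp(u) - 2*u + 1)/(u^2 - 5*u*exp(u) - u + 5*exp(u))^2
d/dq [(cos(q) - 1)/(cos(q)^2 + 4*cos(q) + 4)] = (cos(q) - 4)*sin(q)/(cos(q) + 2)^3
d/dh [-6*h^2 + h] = 1 - 12*h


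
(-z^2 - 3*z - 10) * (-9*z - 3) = 9*z^3 + 30*z^2 + 99*z + 30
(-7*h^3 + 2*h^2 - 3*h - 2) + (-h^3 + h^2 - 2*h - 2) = -8*h^3 + 3*h^2 - 5*h - 4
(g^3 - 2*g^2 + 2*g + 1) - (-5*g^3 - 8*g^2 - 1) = 6*g^3 + 6*g^2 + 2*g + 2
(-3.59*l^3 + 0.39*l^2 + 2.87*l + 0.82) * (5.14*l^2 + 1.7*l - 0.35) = -18.4526*l^5 - 4.0984*l^4 + 16.6713*l^3 + 8.9573*l^2 + 0.3895*l - 0.287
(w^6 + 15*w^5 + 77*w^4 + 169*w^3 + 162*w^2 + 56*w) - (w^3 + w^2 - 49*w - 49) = w^6 + 15*w^5 + 77*w^4 + 168*w^3 + 161*w^2 + 105*w + 49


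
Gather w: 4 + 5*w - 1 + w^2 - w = w^2 + 4*w + 3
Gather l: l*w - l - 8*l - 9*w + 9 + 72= l*(w - 9) - 9*w + 81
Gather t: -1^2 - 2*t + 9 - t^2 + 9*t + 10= -t^2 + 7*t + 18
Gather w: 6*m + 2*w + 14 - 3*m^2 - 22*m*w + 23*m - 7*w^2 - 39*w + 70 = -3*m^2 + 29*m - 7*w^2 + w*(-22*m - 37) + 84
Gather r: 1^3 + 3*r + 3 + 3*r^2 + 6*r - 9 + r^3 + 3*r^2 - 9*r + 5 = r^3 + 6*r^2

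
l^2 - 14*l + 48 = (l - 8)*(l - 6)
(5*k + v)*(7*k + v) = 35*k^2 + 12*k*v + v^2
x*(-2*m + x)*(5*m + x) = -10*m^2*x + 3*m*x^2 + x^3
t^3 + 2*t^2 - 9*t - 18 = (t - 3)*(t + 2)*(t + 3)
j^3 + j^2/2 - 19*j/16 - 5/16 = (j - 1)*(j + 1/4)*(j + 5/4)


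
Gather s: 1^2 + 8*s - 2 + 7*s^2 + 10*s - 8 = 7*s^2 + 18*s - 9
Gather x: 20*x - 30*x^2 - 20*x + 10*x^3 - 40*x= 10*x^3 - 30*x^2 - 40*x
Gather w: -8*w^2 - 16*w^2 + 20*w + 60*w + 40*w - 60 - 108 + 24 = -24*w^2 + 120*w - 144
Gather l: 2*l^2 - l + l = 2*l^2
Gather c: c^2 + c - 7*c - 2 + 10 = c^2 - 6*c + 8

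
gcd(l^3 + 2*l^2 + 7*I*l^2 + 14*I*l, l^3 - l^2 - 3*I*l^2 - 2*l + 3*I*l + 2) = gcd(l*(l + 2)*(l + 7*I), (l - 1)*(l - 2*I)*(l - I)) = 1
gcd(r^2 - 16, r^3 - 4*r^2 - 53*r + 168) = 1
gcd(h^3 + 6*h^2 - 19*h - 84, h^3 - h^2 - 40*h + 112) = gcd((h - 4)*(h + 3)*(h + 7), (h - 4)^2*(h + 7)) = h^2 + 3*h - 28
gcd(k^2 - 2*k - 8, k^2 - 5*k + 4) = k - 4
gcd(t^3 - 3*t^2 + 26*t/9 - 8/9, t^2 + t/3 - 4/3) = t - 1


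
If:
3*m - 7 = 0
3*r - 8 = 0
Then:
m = 7/3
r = 8/3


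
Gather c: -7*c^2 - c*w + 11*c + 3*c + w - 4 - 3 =-7*c^2 + c*(14 - w) + w - 7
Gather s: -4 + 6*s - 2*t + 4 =6*s - 2*t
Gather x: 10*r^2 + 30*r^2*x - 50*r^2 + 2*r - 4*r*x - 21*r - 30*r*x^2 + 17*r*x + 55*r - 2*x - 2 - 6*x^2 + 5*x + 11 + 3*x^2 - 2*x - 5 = -40*r^2 + 36*r + x^2*(-30*r - 3) + x*(30*r^2 + 13*r + 1) + 4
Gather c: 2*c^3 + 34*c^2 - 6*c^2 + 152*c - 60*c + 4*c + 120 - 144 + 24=2*c^3 + 28*c^2 + 96*c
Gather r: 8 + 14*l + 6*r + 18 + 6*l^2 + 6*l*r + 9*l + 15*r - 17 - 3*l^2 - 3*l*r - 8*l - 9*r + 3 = 3*l^2 + 15*l + r*(3*l + 12) + 12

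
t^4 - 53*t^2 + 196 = (t - 7)*(t - 2)*(t + 2)*(t + 7)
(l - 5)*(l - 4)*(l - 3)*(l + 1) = l^4 - 11*l^3 + 35*l^2 - 13*l - 60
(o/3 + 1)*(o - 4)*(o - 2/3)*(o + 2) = o^4/3 + o^3/9 - 44*o^2/9 - 44*o/9 + 16/3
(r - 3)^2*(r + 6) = r^3 - 27*r + 54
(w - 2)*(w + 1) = w^2 - w - 2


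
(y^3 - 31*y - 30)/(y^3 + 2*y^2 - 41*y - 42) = (y + 5)/(y + 7)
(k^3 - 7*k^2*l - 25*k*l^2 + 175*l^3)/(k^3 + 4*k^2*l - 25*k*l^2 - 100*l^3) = (k - 7*l)/(k + 4*l)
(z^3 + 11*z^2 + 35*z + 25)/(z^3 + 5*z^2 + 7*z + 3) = (z^2 + 10*z + 25)/(z^2 + 4*z + 3)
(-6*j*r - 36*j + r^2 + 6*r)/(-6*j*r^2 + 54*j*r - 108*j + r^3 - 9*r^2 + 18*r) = (r + 6)/(r^2 - 9*r + 18)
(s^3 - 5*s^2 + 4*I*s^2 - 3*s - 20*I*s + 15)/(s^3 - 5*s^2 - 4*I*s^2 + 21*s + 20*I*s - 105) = (s + I)/(s - 7*I)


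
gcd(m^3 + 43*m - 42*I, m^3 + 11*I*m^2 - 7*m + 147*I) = m + 7*I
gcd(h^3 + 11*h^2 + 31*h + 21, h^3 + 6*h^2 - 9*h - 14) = h^2 + 8*h + 7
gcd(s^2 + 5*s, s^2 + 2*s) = s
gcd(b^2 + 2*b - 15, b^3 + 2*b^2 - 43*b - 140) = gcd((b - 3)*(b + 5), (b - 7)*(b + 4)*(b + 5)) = b + 5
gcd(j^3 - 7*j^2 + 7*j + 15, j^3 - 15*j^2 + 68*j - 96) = j - 3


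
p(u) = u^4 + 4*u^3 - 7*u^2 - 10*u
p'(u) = 4*u^3 + 12*u^2 - 14*u - 10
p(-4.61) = -42.90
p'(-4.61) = -82.32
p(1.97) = -1.22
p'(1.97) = 39.57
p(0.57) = -7.13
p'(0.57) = -13.34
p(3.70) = 257.20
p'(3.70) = 305.09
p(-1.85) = -19.07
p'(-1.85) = 31.64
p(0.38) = -4.57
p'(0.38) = -13.37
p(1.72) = -8.80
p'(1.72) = 21.77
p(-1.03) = -0.37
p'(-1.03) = 12.78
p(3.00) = 96.00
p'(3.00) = 164.00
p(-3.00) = -60.00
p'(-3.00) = 32.00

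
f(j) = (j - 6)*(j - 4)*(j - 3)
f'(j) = (j - 6)*(j - 4) + (j - 6)*(j - 3) + (j - 4)*(j - 3)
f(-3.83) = -525.70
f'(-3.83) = 197.59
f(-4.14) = -589.33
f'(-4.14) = 213.06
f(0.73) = -39.12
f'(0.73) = 36.62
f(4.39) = -0.87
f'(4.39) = -2.32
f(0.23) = -60.26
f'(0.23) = 48.18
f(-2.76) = -341.09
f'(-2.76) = 148.61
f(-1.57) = -192.69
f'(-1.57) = 102.21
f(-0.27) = -87.55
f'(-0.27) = 61.24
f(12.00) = 432.00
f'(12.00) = 174.00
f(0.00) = -72.00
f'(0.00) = 54.00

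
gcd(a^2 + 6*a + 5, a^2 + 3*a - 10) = a + 5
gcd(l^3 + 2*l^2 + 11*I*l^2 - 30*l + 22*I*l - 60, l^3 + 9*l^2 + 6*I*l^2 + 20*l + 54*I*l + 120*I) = l + 6*I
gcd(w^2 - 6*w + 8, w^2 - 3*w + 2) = w - 2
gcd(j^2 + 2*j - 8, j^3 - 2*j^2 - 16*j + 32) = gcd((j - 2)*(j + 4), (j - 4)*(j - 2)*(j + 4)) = j^2 + 2*j - 8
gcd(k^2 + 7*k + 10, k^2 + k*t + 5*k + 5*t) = k + 5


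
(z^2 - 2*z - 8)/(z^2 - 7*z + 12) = (z + 2)/(z - 3)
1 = 1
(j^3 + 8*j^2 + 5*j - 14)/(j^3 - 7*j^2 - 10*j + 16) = (j + 7)/(j - 8)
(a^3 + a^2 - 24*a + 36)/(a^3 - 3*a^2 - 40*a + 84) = (a - 3)/(a - 7)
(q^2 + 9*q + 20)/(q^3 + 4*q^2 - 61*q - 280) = (q + 4)/(q^2 - q - 56)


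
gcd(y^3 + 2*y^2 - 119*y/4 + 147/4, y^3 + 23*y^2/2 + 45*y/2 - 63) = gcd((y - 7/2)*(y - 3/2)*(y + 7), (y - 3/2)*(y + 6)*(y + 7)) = y^2 + 11*y/2 - 21/2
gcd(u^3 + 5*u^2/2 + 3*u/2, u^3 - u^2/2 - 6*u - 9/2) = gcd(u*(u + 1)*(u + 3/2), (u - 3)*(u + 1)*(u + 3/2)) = u^2 + 5*u/2 + 3/2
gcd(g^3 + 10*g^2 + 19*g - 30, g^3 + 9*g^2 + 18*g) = g + 6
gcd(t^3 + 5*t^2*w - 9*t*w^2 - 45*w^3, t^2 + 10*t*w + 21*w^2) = t + 3*w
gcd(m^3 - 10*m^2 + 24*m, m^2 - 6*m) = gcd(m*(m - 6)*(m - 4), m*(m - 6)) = m^2 - 6*m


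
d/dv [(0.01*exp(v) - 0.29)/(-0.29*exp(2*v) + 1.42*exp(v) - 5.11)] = (0.0029*exp(2*v) - 0.1682*exp(v) + 0.3607)*exp(v)/(0.0841*exp(4*v) - 0.8236*exp(3*v) + 4.9802*exp(2*v) - 14.5124*exp(v) + 26.1121)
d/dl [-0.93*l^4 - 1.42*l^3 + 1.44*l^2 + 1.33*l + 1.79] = -3.72*l^3 - 4.26*l^2 + 2.88*l + 1.33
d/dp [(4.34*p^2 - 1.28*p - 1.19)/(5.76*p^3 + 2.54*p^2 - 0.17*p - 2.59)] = (-24.9984*p^4 + 14.7456*p^3 + 23.0766*p^2 - 16.436*p + 3.1129)/(33.1776*p^6 + 29.2608*p^5 + 4.4932*p^4 - 30.7004*p^3 - 13.1283*p^2 + 0.8806*p + 6.7081)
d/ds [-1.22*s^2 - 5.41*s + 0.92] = -2.44*s - 5.41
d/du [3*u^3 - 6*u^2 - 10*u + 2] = 9*u^2 - 12*u - 10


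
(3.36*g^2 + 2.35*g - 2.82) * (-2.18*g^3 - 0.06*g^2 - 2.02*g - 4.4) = -7.3248*g^5 - 5.3246*g^4 - 0.7806*g^3 - 19.3618*g^2 - 4.6436*g + 12.408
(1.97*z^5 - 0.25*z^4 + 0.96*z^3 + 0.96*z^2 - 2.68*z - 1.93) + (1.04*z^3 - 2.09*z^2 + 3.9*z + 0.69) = 1.97*z^5 - 0.25*z^4 + 2.0*z^3 - 1.13*z^2 + 1.22*z - 1.24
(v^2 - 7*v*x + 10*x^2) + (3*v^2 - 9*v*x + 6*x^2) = 4*v^2 - 16*v*x + 16*x^2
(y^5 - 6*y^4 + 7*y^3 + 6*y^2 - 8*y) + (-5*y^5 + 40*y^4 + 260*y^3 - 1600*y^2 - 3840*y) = -4*y^5 + 34*y^4 + 267*y^3 - 1594*y^2 - 3848*y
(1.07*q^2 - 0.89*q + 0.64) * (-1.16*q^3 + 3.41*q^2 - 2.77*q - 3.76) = -1.2412*q^5 + 4.6811*q^4 - 6.7412*q^3 + 0.6245*q^2 + 1.5736*q - 2.4064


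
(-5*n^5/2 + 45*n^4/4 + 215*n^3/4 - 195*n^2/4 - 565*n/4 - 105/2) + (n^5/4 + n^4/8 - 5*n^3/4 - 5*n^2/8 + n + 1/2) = -9*n^5/4 + 91*n^4/8 + 105*n^3/2 - 395*n^2/8 - 561*n/4 - 52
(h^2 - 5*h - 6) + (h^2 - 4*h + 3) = 2*h^2 - 9*h - 3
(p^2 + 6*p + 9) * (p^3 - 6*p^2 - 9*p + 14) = p^5 - 36*p^3 - 94*p^2 + 3*p + 126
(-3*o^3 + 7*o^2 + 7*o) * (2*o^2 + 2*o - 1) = -6*o^5 + 8*o^4 + 31*o^3 + 7*o^2 - 7*o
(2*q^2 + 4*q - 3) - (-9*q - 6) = 2*q^2 + 13*q + 3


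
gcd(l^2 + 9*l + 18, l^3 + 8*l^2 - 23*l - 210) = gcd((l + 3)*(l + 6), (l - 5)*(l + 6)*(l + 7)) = l + 6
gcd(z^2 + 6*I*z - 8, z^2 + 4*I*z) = z + 4*I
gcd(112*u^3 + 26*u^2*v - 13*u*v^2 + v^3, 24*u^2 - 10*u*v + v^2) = 1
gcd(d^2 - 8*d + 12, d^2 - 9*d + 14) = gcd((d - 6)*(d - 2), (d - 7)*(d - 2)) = d - 2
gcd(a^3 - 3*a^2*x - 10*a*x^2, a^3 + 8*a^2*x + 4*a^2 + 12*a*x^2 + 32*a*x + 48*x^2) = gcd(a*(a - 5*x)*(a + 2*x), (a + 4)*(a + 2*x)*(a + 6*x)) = a + 2*x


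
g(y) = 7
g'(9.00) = 0.00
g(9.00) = 7.00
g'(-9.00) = 0.00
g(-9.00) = 7.00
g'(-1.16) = 0.00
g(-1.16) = 7.00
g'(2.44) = 0.00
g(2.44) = 7.00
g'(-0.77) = 0.00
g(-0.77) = 7.00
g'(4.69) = 0.00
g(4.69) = 7.00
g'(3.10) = 0.00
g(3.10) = 7.00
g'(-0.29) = 0.00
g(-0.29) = 7.00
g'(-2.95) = 0.00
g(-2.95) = 7.00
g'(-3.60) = 0.00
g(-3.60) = 7.00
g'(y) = 0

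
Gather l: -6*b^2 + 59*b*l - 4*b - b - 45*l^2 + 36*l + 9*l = -6*b^2 - 5*b - 45*l^2 + l*(59*b + 45)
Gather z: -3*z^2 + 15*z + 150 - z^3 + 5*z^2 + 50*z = -z^3 + 2*z^2 + 65*z + 150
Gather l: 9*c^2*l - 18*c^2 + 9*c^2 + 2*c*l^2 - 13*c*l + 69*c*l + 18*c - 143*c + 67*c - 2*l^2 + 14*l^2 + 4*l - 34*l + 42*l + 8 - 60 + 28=-9*c^2 - 58*c + l^2*(2*c + 12) + l*(9*c^2 + 56*c + 12) - 24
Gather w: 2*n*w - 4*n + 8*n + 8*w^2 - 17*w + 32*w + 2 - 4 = 4*n + 8*w^2 + w*(2*n + 15) - 2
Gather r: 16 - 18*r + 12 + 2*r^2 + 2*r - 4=2*r^2 - 16*r + 24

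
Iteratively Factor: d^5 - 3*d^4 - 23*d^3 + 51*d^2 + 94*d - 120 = (d + 4)*(d^4 - 7*d^3 + 5*d^2 + 31*d - 30) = (d - 1)*(d + 4)*(d^3 - 6*d^2 - d + 30) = (d - 3)*(d - 1)*(d + 4)*(d^2 - 3*d - 10) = (d - 3)*(d - 1)*(d + 2)*(d + 4)*(d - 5)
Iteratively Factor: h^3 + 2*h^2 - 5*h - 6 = (h + 1)*(h^2 + h - 6) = (h - 2)*(h + 1)*(h + 3)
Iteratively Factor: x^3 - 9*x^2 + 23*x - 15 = (x - 1)*(x^2 - 8*x + 15) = (x - 3)*(x - 1)*(x - 5)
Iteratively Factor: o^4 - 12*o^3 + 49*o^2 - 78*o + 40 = (o - 4)*(o^3 - 8*o^2 + 17*o - 10) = (o - 4)*(o - 1)*(o^2 - 7*o + 10) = (o - 5)*(o - 4)*(o - 1)*(o - 2)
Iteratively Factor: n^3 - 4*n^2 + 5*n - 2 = (n - 1)*(n^2 - 3*n + 2) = (n - 2)*(n - 1)*(n - 1)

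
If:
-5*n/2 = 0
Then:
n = 0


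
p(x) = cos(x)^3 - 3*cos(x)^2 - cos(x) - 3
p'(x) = -3*sin(x)*cos(x)^2 + 6*sin(x)*cos(x) + sin(x)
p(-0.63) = -5.24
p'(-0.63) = -2.29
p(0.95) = -4.40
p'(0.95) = 2.83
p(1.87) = -2.99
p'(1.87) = -0.98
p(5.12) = -3.81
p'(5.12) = -2.67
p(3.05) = -5.97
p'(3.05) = -0.73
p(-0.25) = -5.88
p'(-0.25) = -0.99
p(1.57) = -3.00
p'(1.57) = 1.00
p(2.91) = -5.79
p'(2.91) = -1.76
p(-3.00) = -5.92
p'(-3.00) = 1.11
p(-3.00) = -5.92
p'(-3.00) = 1.11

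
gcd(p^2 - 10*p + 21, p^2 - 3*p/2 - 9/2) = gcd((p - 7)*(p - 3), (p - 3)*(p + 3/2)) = p - 3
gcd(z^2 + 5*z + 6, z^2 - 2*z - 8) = z + 2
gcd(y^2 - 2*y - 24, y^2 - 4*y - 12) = y - 6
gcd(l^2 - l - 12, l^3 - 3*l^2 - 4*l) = l - 4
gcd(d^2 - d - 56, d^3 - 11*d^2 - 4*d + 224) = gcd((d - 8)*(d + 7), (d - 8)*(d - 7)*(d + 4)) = d - 8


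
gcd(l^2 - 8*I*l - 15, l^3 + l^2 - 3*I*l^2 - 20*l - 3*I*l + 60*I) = l - 3*I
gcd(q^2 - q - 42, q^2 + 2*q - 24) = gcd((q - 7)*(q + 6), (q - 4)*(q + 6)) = q + 6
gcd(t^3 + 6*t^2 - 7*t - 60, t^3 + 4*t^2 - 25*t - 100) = t^2 + 9*t + 20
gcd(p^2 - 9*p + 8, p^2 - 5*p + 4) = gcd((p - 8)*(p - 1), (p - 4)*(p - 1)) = p - 1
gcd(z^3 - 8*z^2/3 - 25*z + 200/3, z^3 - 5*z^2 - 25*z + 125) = z^2 - 25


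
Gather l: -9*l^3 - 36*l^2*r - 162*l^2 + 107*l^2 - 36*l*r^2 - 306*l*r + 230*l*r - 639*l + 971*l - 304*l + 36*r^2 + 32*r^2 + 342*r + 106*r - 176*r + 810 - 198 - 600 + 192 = -9*l^3 + l^2*(-36*r - 55) + l*(-36*r^2 - 76*r + 28) + 68*r^2 + 272*r + 204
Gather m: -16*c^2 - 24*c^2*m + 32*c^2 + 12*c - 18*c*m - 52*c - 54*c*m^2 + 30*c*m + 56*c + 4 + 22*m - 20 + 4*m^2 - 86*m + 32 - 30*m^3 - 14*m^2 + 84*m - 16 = 16*c^2 + 16*c - 30*m^3 + m^2*(-54*c - 10) + m*(-24*c^2 + 12*c + 20)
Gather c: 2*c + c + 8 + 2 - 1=3*c + 9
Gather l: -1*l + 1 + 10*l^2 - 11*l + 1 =10*l^2 - 12*l + 2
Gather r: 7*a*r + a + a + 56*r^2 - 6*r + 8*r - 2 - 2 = 2*a + 56*r^2 + r*(7*a + 2) - 4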